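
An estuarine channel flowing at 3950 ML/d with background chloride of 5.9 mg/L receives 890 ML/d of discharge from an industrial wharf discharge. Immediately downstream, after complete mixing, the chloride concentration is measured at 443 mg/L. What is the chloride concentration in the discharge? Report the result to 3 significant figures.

2380 mg/L

Mass balance: 3950·5.900 + 890.0·Cₑ = 4840·443.0
→ Cₑ = (4840·443.0 − 3950·5.900) / 890.0 = 2383 mg/L.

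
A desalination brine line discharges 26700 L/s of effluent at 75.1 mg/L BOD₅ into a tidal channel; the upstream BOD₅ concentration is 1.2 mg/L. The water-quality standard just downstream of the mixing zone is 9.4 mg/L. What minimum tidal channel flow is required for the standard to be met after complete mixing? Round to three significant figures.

214000 L/s

Set C_mix = 9.4: (Q·1.200 + 26700·75.10) / (Q + 26700) = 9.4
→ Q = 26700·(75.10 − 9.4)/(9.4 − 1.200) = 213900 L/s.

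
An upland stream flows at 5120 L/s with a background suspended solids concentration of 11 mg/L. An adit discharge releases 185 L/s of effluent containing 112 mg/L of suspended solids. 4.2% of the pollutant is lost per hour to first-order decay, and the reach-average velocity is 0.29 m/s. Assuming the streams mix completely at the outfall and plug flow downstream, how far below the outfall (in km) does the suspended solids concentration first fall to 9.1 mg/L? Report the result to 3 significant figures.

Conservation of mass: C = (5120·11.00 + 185.0·112.0) / 5305 = 77040/5305 = 14.52 mg/L.
4.2%/h lost → k = −ln(1 − 0.042) = 0.04291 h⁻¹.
Set 14.52·exp(−k·t) = 9.1 → t = ln(14.52/9.1)/k = 39220 s = 10.89 h.
Distance = v·t = 0.29·39220 = 11370 m = 11.37 km.

11.4 km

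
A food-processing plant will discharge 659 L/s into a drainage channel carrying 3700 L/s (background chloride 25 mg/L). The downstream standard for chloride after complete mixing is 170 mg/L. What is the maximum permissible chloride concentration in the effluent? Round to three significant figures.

984 mg/L

At the limit, (Qr·Cr + Qe·Cₑ)/(Qr + Qe) = 170:
Cₑ = (4359·170 − 3700·25.00) / 659.0 = 984.1 mg/L.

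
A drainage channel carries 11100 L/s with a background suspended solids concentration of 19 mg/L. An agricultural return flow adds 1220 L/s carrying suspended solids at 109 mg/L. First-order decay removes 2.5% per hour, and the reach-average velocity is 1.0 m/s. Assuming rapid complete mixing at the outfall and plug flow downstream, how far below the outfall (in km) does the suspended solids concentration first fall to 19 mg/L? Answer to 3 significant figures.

Conservation of mass: C = (11100·19.00 + 1220·109.0) / 12320 = 343900/12320 = 27.91 mg/L.
2.5%/h lost → k = −ln(1 − 0.025) = 0.02532 h⁻¹.
Set 27.91·exp(−k·t) = 19 → t = ln(27.91/19)/k = 54690 s = 15.19 h.
Distance = v·t = 1.0·54690 = 54690 m = 54.69 km.

54.7 km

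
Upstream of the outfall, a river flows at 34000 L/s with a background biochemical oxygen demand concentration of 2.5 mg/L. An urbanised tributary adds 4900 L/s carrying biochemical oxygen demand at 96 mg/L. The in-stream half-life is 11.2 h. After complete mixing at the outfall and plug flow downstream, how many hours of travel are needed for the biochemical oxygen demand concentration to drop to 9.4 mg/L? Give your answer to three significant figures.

After mixing, C = (34000·2.500 + 4900·96.00) / 38900 = 555400/38900 = 14.28 mg/L.
Half-life 11.2 h → k = ln 2 / 11.2 = 0.06189 h⁻¹ = 1.485 d⁻¹.
14.28·exp(−k·t) = 9.4 → t = ln(14.28/9.4)/k = 24310 s = 6.754 h.

6.75 h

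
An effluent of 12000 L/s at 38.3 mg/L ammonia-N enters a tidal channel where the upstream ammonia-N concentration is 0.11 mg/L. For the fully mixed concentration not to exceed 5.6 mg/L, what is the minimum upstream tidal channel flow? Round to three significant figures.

71500 L/s

Set C_mix = 5.6: (Q·0.1100 + 12000·38.30) / (Q + 12000) = 5.6
→ Q = 12000·(38.30 − 5.6)/(5.6 − 0.1100) = 71480 L/s.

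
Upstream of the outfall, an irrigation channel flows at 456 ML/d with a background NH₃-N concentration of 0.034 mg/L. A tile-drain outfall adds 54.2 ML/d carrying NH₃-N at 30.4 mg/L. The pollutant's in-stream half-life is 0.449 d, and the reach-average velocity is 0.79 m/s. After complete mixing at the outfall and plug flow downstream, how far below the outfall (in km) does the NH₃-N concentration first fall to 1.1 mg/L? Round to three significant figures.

After mixing, C = (456.0·0.03400 + 54.20·30.40) / 510.2 = 1663/510.2 = 3.260 mg/L.
Half-life 0.449 d → k = ln 2 / 0.449 = 1.544 d⁻¹.
Set 3.260·exp(−k·t) = 1.1 → t = ln(3.260/1.1)/k = 60800 s = 16.89 h.
Distance = v·t = 0.79·60800 = 48030 m = 48.03 km.

48.0 km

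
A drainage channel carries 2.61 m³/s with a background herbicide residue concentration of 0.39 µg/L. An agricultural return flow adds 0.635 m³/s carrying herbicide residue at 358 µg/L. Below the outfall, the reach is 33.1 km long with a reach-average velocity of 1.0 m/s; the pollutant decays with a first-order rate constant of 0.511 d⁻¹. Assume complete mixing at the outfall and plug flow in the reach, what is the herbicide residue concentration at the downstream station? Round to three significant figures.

Mixed concentration C = ΣQC/ΣQ = (2.610·0.3900 + 0.6350·358.0) / 3.245 = 228.3/3.245 = 70.37 µg/L.
Travel time t = 33.1·1000 / 1.0 = 33100 s = 9.194 h.
First-order decay: C = 70.37·exp(−k·t) = 70.37·0.8222 = 57.86 µg/L.

57.9 µg/L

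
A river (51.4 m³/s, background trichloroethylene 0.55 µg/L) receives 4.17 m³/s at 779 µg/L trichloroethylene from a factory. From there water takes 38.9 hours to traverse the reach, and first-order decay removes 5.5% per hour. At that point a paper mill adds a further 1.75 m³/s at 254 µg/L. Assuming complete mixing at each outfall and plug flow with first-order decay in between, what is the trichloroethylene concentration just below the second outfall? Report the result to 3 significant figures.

Mixed concentration C = ΣQC/ΣQ = (51.40·0.5500 + 4.170·779.0) / 55.57 = 3277/55.57 = 58.97 µg/L; combined flow 55.57 m³/s.
5.5%/h lost → k = −ln(1 − 0.055) = 0.05657 h⁻¹.
Decay over the reach: 58.97·exp(−kt) = 58.97·0.1107 = 6.530 µg/L.
At the second outfall, C = (55.57·6.530 + 1.750·254.0) / (55.57 + 1.750) = 14.09 µg/L.

14.1 µg/L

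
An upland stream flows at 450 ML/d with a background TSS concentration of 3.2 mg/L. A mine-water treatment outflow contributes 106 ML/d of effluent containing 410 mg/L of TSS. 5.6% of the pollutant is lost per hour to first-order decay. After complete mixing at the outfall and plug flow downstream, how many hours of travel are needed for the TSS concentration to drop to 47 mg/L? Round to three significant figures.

9.39 h

Mixed concentration C = ΣQC/ΣQ = (450.0·3.200 + 106.0·410.0) / 556.0 = 44900/556.0 = 80.76 mg/L.
5.6%/h lost → k = −ln(1 − 0.056) = 0.05763 h⁻¹.
80.76·exp(−k·t) = 47 → t = ln(80.76/47)/k = 33810 s = 9.392 h.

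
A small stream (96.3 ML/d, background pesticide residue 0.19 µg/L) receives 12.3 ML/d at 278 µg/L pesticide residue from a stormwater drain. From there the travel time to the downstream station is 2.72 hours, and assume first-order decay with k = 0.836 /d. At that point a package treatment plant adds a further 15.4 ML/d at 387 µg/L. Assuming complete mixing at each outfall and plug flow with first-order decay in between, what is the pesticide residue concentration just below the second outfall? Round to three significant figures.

Conservation of mass: C = (96.30·0.1900 + 12.30·278.0) / 108.6 = 3438/108.6 = 31.65 µg/L; combined flow 108.6 ML/d.
Applying C = C₀e^(−kt): 31.65 × 0.9096 = 28.79 µg/L.
At the second outfall, C = (108.6·28.79 + 15.40·387.0) / (108.6 + 15.40) = 73.28 µg/L.

73.3 µg/L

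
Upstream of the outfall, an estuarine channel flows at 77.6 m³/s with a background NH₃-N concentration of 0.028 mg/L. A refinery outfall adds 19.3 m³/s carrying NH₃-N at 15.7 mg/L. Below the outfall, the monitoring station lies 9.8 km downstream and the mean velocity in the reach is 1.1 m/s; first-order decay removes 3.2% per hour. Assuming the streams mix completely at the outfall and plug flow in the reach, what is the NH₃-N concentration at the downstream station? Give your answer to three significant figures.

2.91 mg/L

After mixing, C = (77.60·0.02800 + 19.30·15.70) / 96.90 = 305.2/96.90 = 3.149 mg/L.
Travel time t = 9.8·1000 / 1.1 = 8909 s = 2.475 h.
3.2%/h lost → k = −ln(1 − 0.032) = 0.03252 h⁻¹.
Decay over the reach: 3.149·exp(−kt) = 3.149·0.9227 = 2.906 mg/L.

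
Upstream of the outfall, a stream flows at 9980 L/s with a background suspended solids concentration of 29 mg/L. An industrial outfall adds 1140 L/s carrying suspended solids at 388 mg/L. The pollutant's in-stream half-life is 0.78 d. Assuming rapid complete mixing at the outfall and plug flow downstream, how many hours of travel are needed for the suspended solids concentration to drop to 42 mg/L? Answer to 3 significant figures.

12.1 h

Mass balance: C = (9980·29.00 + 1140·388.0) / 11120 = 731700/11120 = 65.80 mg/L.
Half-life 0.78 d → k = ln 2 / 0.78 = 0.8887 d⁻¹.
65.80·exp(−k·t) = 42 → t = ln(65.80/42)/k = 43660 s = 12.13 h.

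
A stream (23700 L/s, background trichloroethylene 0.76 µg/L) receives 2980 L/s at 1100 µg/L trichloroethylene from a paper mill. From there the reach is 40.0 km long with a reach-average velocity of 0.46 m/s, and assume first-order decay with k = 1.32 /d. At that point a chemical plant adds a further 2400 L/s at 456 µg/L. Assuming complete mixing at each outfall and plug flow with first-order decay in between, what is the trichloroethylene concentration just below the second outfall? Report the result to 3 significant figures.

Mixed concentration C = ΣQC/ΣQ = (23700·0.7600 + 2980·1100) / 26680 = 3296000/26680 = 123.5 µg/L; combined flow 26680 L/s.
Travel time t = 40.0·1000 / 0.46 = 86960 s = 24.15 h.
Decay over the reach: 123.5·exp(−kt) = 123.5·0.2649 = 32.72 µg/L.
At the second outfall, C = (26680·32.72 + 2400·456.0) / (26680 + 2400) = 67.66 µg/L.

67.7 µg/L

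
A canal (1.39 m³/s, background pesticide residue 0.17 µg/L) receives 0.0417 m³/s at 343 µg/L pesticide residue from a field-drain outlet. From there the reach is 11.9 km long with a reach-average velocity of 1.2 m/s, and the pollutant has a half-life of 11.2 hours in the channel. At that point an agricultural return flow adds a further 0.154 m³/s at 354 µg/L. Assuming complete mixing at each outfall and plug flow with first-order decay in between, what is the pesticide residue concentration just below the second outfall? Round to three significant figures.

After mixing, C = (1.390·0.1700 + 0.04170·343.0) / 1.432 = 14.54/1.432 = 10.16 µg/L; combined flow 1.432 m³/s.
Travel time t = 11.9·1000 / 1.2 = 9917 s = 2.755 h.
Half-life 11.2 h → k = ln 2 / 11.2 = 0.06189 h⁻¹ = 1.485 d⁻¹.
First-order decay: C = 10.16·exp(−k·t) = 10.16·0.8433 = 8.564 µg/L.
At the second outfall, C = (1.432·8.564 + 0.1540·354.0) / (1.432 + 0.1540) = 42.11 µg/L.

42.1 µg/L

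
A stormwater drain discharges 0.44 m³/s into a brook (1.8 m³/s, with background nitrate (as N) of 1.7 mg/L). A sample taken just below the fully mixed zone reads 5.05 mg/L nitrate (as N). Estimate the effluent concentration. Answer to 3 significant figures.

18.8 mg/L

Mass balance: 1.800·1.700 + 0.4400·Cₑ = 2.240·5.050
→ Cₑ = (2.240·5.050 − 1.800·1.700) / 0.4400 = 18.75 mg/L.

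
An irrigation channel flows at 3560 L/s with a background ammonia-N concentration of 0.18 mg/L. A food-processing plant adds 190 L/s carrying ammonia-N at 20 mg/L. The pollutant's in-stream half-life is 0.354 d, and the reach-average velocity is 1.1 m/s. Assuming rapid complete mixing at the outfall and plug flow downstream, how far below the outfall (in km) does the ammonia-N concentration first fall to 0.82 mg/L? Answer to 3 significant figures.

Mass balance: C = (3560·0.1800 + 190.0·20.00) / 3750 = 4441/3750 = 1.184 mg/L.
Half-life 0.354 d → k = ln 2 / 0.354 = 1.958 d⁻¹.
Set 1.184·exp(−k·t) = 0.82 → t = ln(1.184/0.82)/k = 16220 s = 4.505 h.
Distance = v·t = 1.1·16220 = 17840 m = 17.84 km.

17.8 km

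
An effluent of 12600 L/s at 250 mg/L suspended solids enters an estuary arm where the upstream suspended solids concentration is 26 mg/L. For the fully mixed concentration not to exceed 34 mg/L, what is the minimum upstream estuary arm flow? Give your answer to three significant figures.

Set C_mix = 34: (Q·26.00 + 12600·250.0) / (Q + 12600) = 34
→ Q = 12600·(250.0 − 34)/(34 − 26.00) = 340200 L/s.

340000 L/s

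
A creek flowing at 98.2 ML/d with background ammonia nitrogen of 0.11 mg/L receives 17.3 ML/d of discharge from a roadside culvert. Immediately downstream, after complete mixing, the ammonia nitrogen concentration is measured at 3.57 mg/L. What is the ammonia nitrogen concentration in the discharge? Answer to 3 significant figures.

Mass balance: 98.20·0.1100 + 17.30·Cₑ = 115.5·3.570
→ Cₑ = (115.5·3.570 − 98.20·0.1100) / 17.30 = 23.21 mg/L.

23.2 mg/L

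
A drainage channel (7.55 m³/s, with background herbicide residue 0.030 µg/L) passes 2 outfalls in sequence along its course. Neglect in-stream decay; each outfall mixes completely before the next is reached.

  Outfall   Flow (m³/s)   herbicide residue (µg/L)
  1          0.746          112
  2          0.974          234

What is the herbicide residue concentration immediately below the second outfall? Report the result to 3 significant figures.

33.6 µg/L

Outfall 1: combined Q = 8.296 m³/s; C = (7.550·0.03000 + 0.7460·112.0)/8.296 = 10.10 µg/L.
Outfall 2: combined Q = 9.270 m³/s; C = (8.296·10.10 + 0.9740·234.0)/9.270 = 33.62 µg/L.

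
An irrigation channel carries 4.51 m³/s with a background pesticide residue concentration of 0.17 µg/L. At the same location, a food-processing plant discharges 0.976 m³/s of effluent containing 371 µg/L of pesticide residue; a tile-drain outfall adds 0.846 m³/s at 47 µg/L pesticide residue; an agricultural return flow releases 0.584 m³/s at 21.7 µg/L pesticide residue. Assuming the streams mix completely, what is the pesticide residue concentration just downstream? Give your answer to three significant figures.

Mass balance: C = (4.510·0.1700 + 0.9760·371.0 + 0.8460·47.00 + 0.5840·21.70) / 6.916 = 415.3/6.916 = 60.05 µg/L.

60.0 µg/L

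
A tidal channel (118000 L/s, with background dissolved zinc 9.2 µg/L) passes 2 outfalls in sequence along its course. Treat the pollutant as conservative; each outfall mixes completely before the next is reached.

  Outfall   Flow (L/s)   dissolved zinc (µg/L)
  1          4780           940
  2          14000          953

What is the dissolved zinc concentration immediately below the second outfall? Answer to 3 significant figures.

138 µg/L

Below outfall 1: Q → 122800 L/s, C = (118000·9.200 + 4780·940.0)/122800 = 45.44 µg/L.
Below outfall 2: Q → 136800 L/s, C = (122800·45.44 + 14000·953.0)/136800 = 138.3 µg/L.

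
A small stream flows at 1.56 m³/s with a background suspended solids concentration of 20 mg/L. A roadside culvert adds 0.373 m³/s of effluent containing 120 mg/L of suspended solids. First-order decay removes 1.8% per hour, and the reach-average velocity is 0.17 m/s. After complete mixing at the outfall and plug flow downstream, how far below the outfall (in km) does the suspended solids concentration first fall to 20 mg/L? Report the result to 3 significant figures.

Conservation of mass: C = (1.560·20.00 + 0.3730·120.0) / 1.933 = 75.96/1.933 = 39.30 mg/L.
1.8%/h lost → k = −ln(1 − 0.018) = 0.01816 h⁻¹.
Set 39.30·exp(−k·t) = 20 → t = ln(39.30/20)/k = 133900 s = 37.18 h.
Distance = v·t = 0.17·133900 = 22760 m = 22.76 km.

22.8 km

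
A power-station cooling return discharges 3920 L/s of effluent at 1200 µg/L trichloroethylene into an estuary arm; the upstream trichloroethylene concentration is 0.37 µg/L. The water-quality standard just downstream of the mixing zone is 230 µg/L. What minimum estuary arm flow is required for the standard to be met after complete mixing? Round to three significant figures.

16600 L/s

Set C_mix = 230: (Q·0.3700 + 3920·1200) / (Q + 3920) = 230
→ Q = 3920·(1200 − 230)/(230 − 0.3700) = 16560 L/s.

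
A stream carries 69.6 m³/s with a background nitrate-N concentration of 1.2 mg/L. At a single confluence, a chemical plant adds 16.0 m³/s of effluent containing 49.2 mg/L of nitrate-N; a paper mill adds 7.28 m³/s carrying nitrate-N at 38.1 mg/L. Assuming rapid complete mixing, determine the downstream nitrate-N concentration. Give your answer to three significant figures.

12.4 mg/L

Mixed concentration C = ΣQC/ΣQ = (69.60·1.200 + 16.00·49.20 + 7.280·38.10) / 92.88 = 1148/92.88 = 12.36 mg/L.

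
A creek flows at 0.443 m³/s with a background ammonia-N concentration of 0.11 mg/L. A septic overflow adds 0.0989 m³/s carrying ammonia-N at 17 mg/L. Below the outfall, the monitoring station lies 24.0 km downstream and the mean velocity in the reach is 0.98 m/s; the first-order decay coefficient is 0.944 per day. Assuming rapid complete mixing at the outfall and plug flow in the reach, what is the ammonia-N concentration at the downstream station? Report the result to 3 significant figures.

2.44 mg/L

Mass balance: C = (0.4430·0.1100 + 0.09890·17.00) / 0.5419 = 1.730/0.5419 = 3.193 mg/L.
Travel time t = 24.0·1000 / 0.98 = 24490 s = 6.803 h.
After decay, C = 3.193 × e^(−kt) = 3.193 × 0.7652 = 2.443 mg/L.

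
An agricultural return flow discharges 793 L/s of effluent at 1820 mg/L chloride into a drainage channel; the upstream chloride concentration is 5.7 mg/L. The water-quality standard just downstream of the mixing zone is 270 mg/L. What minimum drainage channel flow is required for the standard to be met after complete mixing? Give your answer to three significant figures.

4650 L/s

Set C_mix = 270: (Q·5.700 + 793.0·1820) / (Q + 793.0) = 270
→ Q = 793.0·(1820 − 270)/(270 − 5.700) = 4651 L/s.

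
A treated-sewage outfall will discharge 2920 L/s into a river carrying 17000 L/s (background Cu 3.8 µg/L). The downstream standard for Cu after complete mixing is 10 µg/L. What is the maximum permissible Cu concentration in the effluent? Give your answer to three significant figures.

At the limit, (Qr·Cr + Qe·Cₑ)/(Qr + Qe) = 10:
Cₑ = (19920·10 − 17000·3.800) / 2920 = 46.10 µg/L.

46.1 µg/L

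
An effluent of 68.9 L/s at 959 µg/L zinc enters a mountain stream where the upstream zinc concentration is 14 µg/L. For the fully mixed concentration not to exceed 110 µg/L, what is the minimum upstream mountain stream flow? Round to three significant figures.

609 L/s

Set C_mix = 110: (Q·14.00 + 68.90·959.0) / (Q + 68.90) = 110
→ Q = 68.90·(959.0 − 110)/(110 − 14.00) = 609.3 L/s.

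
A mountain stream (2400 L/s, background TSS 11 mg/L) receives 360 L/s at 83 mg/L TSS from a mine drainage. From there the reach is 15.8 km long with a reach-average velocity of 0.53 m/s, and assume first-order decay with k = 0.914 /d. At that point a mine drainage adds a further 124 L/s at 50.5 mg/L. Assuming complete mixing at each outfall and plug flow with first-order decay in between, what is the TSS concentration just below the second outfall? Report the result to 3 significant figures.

16.4 mg/L

After mixing, C = (2400·11.00 + 360.0·83.00) / 2760 = 56280/2760 = 20.39 mg/L; combined flow 2760 L/s.
Travel time t = 15.8·1000 / 0.53 = 29810 s = 8.281 h.
First-order decay: C = 20.39·exp(−k·t) = 20.39·0.7295 = 14.88 mg/L.
At the second outfall, C = (2760·14.88 + 124.0·50.50) / (2760 + 124.0) = 16.41 mg/L.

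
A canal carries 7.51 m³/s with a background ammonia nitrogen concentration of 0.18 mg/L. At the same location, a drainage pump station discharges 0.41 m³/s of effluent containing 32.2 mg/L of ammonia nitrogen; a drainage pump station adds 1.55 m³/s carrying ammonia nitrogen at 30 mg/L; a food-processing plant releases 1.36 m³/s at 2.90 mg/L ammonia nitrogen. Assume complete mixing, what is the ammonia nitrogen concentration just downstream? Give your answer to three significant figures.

6.00 mg/L

After mixing, C = (7.510·0.1800 + 0.4100·32.20 + 1.550·30.00 + 1.360·2.900) / 10.83 = 65.00/10.83 = 6.002 mg/L.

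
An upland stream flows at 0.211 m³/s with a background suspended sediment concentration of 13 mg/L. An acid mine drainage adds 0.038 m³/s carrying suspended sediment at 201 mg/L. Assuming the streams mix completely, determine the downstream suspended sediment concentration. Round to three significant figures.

41.7 mg/L

Flow-weighted average: C = (0.2110·13.00 + 0.03800·201.0) / 0.2490 = 10.38/0.2490 = 41.69 mg/L.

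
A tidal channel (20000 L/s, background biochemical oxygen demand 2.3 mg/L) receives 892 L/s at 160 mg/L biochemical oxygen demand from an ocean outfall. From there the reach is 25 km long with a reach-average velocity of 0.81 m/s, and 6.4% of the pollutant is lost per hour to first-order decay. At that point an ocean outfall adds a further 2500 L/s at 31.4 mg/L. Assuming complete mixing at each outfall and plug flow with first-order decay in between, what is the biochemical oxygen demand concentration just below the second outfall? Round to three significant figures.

7.93 mg/L

Mass balance: C = (20000·2.300 + 892.0·160.0) / 20890 = 188700/20890 = 9.033 mg/L; combined flow 20890 L/s.
Travel time t = 25·1000 / 0.81 = 30860 s = 8.573 h.
6.4%/h lost → k = −ln(1 − 0.064) = 0.06614 h⁻¹.
Applying C = C₀e^(−kt): 9.033 × 0.5672 = 5.124 mg/L.
At the second outfall, C = (20890·5.124 + 2500·31.40) / (20890 + 2500) = 7.932 mg/L.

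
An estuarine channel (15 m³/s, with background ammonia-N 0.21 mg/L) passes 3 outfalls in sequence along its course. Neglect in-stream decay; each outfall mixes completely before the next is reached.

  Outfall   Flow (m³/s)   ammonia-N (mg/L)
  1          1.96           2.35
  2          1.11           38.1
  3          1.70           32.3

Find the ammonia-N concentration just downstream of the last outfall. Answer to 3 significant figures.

After outfall 1: Q = 15.00 + 1.960 = 16.96 m³/s; C = (15.00·0.2100 + 1.960·2.350)/16.96 = 0.4573 mg/L.
After outfall 2: Q = 16.96 + 1.110 = 18.07 m³/s; C = (16.96·0.4573 + 1.110·38.10)/18.07 = 2.770 mg/L.
After outfall 3: Q = 18.07 + 1.700 = 19.77 m³/s; C = (18.07·2.770 + 1.700·32.30)/19.77 = 5.309 mg/L.

5.31 mg/L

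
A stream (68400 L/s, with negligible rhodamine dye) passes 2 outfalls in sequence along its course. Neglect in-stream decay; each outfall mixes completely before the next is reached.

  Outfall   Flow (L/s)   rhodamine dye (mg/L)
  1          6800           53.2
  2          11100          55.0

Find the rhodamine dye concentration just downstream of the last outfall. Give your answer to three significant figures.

11.3 mg/L

After outfall 1: Q = 68400 + 6800 = 75200 L/s; C = (68400·0 + 6800·53.20)/75200 = 4.811 mg/L.
After outfall 2: Q = 75200 + 11100 = 86300 L/s; C = (75200·4.811 + 11100·55.00)/86300 = 11.27 mg/L.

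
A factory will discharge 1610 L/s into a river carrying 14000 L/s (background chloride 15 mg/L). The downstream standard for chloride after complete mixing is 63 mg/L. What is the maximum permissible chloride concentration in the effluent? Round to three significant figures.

At the limit, (Qr·Cr + Qe·Cₑ)/(Qr + Qe) = 63:
Cₑ = (15610·63 − 14000·15.00) / 1610 = 480.4 mg/L.

480 mg/L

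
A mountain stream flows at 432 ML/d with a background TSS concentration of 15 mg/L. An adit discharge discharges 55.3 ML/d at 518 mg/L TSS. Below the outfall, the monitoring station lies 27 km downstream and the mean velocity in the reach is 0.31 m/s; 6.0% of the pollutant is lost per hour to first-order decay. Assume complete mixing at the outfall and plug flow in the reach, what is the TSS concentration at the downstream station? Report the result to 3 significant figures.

16.1 mg/L

Mixed concentration C = ΣQC/ΣQ = (432.0·15.00 + 55.30·518.0) / 487.3 = 35130/487.3 = 72.08 mg/L.
Travel time t = 27·1000 / 0.31 = 87100 s = 24.19 h.
6.0%/h lost → k = −ln(1 − 0.06) = 0.06188 h⁻¹.
Applying C = C₀e^(−kt): 72.08 × 0.2238 = 16.13 mg/L.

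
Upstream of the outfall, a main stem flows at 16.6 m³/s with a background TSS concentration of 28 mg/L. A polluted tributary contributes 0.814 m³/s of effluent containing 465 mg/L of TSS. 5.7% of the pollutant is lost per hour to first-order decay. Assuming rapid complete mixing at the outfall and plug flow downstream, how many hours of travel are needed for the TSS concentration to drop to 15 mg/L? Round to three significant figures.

After mixing, C = (16.60·28.00 + 0.8140·465.0) / 17.41 = 843.3/17.41 = 48.43 mg/L.
5.7%/h lost → k = −ln(1 − 0.057) = 0.05869 h⁻¹.
48.43·exp(−k·t) = 15 → t = ln(48.43/15)/k = 71890 s = 19.97 h.

20.0 h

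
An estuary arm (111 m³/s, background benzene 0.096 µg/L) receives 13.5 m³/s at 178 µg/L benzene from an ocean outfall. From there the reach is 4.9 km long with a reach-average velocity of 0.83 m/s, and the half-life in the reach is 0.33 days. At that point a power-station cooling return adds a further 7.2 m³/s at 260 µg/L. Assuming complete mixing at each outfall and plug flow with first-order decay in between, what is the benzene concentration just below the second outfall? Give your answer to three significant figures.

Conservation of mass: C = (111.0·0.09600 + 13.50·178.0) / 124.5 = 2414/124.5 = 19.39 µg/L; combined flow 124.5 m³/s.
Travel time t = 4.9·1000 / 0.83 = 5904 s = 1.640 h.
Half-life 0.33 d → k = ln 2 / 0.33 = 2.100 d⁻¹.
Decay over the reach: 19.39·exp(−kt) = 19.39·0.8663 = 16.79 µg/L.
At the second outfall, C = (124.5·16.79 + 7.200·260.0) / (124.5 + 7.200) = 30.09 µg/L.

30.1 µg/L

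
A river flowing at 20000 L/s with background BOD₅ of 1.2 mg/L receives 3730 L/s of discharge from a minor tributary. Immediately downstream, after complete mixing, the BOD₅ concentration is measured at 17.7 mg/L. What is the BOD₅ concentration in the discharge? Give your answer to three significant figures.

106 mg/L

Mass balance: 20000·1.200 + 3730·Cₑ = 23730·17.70
→ Cₑ = (23730·17.70 − 20000·1.200) / 3730 = 106.2 mg/L.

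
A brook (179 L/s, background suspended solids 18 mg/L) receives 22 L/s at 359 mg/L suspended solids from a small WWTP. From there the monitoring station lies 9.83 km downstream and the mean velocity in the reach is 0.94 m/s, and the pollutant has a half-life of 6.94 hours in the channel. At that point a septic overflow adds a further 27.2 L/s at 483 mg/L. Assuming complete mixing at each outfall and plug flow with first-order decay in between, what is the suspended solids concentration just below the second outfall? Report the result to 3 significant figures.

After mixing, C = (179.0·18.00 + 22.00·359.0) / 201.0 = 11120/201.0 = 55.32 mg/L; combined flow 201.0 L/s.
Travel time t = 9.83·1000 / 0.94 = 10460 s = 2.905 h.
Half-life 6.94 h → k = ln 2 / 6.94 = 0.09988 h⁻¹ = 2.397 d⁻¹.
First-order decay: C = 55.32·exp(−k·t) = 55.32·0.7482 = 41.39 mg/L.
At the second outfall, C = (201.0·41.39 + 27.20·483.0) / (201.0 + 27.20) = 94.03 mg/L.

94.0 mg/L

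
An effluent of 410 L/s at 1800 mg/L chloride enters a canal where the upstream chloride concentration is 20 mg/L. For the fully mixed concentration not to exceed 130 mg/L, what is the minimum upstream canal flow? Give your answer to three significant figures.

6220 L/s

Set C_mix = 130: (Q·20.00 + 410.0·1800) / (Q + 410.0) = 130
→ Q = 410.0·(1800 − 130)/(130 − 20.00) = 6225 L/s.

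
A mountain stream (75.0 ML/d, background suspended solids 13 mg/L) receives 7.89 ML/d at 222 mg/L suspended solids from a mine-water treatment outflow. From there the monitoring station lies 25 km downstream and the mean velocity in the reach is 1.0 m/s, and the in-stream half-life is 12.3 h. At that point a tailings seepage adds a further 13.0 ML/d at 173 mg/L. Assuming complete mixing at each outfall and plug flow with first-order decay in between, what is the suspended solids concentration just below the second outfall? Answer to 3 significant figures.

Flow-weighted average: C = (75.00·13.00 + 7.890·222.0) / 82.89 = 2727/82.89 = 32.89 mg/L; combined flow 82.89 ML/d.
Travel time t = 25·1000 / 1.0 = 25000 s = 6.944 h.
Half-life 12.3 h → k = ln 2 / 12.3 = 0.05635 h⁻¹ = 1.352 d⁻¹.
Decay over the reach: 32.89·exp(−kt) = 32.89·0.6761 = 22.24 mg/L.
At the second outfall, C = (82.89·22.24 + 13.00·173.0) / (82.89 + 13.00) = 42.68 mg/L.

42.7 mg/L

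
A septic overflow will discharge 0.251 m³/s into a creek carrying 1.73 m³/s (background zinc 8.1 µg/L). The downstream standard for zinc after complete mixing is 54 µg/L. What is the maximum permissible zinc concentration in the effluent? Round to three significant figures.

370 µg/L

At the limit, (Qr·Cr + Qe·Cₑ)/(Qr + Qe) = 54:
Cₑ = (1.981·54 − 1.730·8.100) / 0.2510 = 370.4 µg/L.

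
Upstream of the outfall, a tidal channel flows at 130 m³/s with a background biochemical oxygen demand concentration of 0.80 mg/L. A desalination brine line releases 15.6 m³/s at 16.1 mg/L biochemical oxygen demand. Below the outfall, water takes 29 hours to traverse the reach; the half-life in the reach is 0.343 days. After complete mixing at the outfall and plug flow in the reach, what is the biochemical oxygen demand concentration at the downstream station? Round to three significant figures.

0.212 mg/L

Mass balance: C = (130.0·0.8000 + 15.60·16.10) / 145.6 = 355.2/145.6 = 2.439 mg/L.
Half-life 0.343 d → k = ln 2 / 0.343 = 2.021 d⁻¹.
After decay, C = 2.439 × e^(−kt) = 2.439 × 0.08700 = 0.2122 mg/L.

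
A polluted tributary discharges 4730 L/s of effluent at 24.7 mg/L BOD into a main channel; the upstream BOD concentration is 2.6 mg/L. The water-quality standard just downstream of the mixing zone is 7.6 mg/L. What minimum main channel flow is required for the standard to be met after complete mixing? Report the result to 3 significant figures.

Set C_mix = 7.6: (Q·2.600 + 4730·24.70) / (Q + 4730) = 7.6
→ Q = 4730·(24.70 − 7.6)/(7.6 − 2.600) = 16180 L/s.

16200 L/s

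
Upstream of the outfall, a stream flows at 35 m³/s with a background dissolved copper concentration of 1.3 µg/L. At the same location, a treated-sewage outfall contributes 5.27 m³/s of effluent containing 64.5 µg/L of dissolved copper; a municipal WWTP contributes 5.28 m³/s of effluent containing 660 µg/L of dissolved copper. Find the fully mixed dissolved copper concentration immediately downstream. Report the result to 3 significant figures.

Flow-weighted average: C = (35.00·1.300 + 5.270·64.50 + 5.280·660.0) / 45.55 = 3870/45.55 = 84.97 µg/L.

85.0 µg/L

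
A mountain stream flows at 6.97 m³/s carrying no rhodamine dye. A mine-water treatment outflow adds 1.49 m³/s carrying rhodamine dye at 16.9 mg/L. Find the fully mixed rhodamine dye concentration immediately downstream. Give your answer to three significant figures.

After mixing, C = (6.970·0 + 1.490·16.90) / 8.460 = 25.18/8.460 = 2.976 mg/L.

2.98 mg/L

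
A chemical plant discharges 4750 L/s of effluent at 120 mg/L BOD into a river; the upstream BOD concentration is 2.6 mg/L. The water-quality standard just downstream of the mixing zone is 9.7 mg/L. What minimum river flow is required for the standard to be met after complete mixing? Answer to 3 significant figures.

Set C_mix = 9.7: (Q·2.600 + 4750·120.0) / (Q + 4750) = 9.7
→ Q = 4750·(120.0 − 9.7)/(9.7 − 2.600) = 73790 L/s.

73800 L/s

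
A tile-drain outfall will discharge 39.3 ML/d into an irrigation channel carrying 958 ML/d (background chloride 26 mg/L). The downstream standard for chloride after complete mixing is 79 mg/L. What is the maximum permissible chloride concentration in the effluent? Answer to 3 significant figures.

At the limit, (Qr·Cr + Qe·Cₑ)/(Qr + Qe) = 79:
Cₑ = (997.3·79 − 958.0·26.00) / 39.30 = 1371 mg/L.

1370 mg/L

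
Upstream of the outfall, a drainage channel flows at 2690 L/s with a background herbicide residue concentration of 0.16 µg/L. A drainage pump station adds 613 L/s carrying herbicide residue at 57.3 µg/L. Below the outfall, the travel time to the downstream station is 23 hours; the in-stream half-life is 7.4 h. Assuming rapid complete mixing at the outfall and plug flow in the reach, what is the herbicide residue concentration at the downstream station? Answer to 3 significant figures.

1.25 µg/L

Flow-weighted average: C = (2690·0.1600 + 613.0·57.30) / 3303 = 35560/3303 = 10.76 µg/L.
Half-life 7.4 h → k = ln 2 / 7.4 = 0.09367 h⁻¹ = 2.248 d⁻¹.
Applying C = C₀e^(−kt): 10.76 × 0.1160 = 1.248 µg/L.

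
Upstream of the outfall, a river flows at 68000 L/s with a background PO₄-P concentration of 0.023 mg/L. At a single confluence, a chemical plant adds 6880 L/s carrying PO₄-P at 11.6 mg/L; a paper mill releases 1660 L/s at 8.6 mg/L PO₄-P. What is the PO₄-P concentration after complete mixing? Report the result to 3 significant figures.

Flow-weighted average: C = (68000·0.02300 + 6880·11.60 + 1660·8.600) / 76540 = 95650/76540 = 1.250 mg/L.

1.25 mg/L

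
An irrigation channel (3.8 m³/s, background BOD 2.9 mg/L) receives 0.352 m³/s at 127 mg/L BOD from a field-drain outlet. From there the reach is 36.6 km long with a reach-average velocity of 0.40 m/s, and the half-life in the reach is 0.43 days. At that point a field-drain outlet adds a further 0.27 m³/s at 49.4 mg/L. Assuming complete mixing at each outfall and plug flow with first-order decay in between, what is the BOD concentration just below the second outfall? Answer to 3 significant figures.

5.30 mg/L

Conservation of mass: C = (3.800·2.900 + 0.3520·127.0) / 4.152 = 55.72/4.152 = 13.42 mg/L; combined flow 4.152 m³/s.
Travel time t = 36.6·1000 / 0.40 = 91500 s = 25.42 h.
Half-life 0.43 d → k = ln 2 / 0.43 = 1.612 d⁻¹.
Decay over the reach: 13.42·exp(−kt) = 13.42·0.1814 = 2.434 mg/L.
Second outfall: C = (4.152·2.434 + 0.2700·49.40)/4.422 = 5.302 mg/L.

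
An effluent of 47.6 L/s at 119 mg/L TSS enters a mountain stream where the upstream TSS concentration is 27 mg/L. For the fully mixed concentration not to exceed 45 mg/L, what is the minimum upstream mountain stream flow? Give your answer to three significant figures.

196 L/s

Set C_mix = 45: (Q·27.00 + 47.60·119.0) / (Q + 47.60) = 45
→ Q = 47.60·(119.0 − 45)/(45 − 27.00) = 195.7 L/s.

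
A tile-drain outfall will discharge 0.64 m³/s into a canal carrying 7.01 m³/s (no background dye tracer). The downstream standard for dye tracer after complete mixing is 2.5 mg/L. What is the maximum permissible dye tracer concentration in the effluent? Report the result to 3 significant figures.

29.9 mg/L

At the limit, (Qr·Cr + Qe·Cₑ)/(Qr + Qe) = 2.5:
Cₑ = (7.650·2.5 − 7.010·0) / 0.6400 = 29.88 mg/L.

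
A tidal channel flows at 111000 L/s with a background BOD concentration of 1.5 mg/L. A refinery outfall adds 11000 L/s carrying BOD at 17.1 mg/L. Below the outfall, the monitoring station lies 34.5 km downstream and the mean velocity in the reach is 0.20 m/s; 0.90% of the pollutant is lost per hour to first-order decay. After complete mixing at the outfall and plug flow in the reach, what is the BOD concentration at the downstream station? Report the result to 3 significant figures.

1.88 mg/L

Mixed concentration C = ΣQC/ΣQ = (111000·1.500 + 11000·17.10) / 122000 = 354600/122000 = 2.907 mg/L.
Travel time t = 34.5·1000 / 0.20 = 172500 s = 47.92 h.
0.90%/h lost → k = −ln(1 − 0.009) = 0.009041 h⁻¹.
Decay over the reach: 2.907·exp(−kt) = 2.907·0.6484 = 1.885 mg/L.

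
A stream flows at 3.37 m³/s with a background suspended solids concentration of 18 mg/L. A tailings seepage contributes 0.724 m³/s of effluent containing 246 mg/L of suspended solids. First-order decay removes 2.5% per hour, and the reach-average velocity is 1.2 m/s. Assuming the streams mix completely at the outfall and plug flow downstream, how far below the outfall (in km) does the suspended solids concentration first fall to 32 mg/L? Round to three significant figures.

102 km

Mass balance: C = (3.370·18.00 + 0.7240·246.0) / 4.094 = 238.8/4.094 = 58.32 mg/L.
2.5%/h lost → k = −ln(1 − 0.025) = 0.02532 h⁻¹.
Set 58.32·exp(−k·t) = 32 → t = ln(58.32/32)/k = 85350 s = 23.71 h.
Distance = v·t = 1.2·85350 = 102400 m = 102.4 km.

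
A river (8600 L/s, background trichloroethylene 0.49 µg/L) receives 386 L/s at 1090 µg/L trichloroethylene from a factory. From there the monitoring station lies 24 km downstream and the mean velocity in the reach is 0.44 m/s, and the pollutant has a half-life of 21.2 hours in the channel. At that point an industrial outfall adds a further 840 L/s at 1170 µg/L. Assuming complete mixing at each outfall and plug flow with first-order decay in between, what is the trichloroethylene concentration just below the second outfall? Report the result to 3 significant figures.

126 µg/L

Mixed concentration C = ΣQC/ΣQ = (8600·0.4900 + 386.0·1090) / 8986 = 425000/8986 = 47.29 µg/L; combined flow 8986 L/s.
Travel time t = 24·1000 / 0.44 = 54550 s = 15.15 h.
Half-life 21.2 h → k = ln 2 / 21.2 = 0.03270 h⁻¹ = 0.7847 d⁻¹.
Decay over the reach: 47.29·exp(−kt) = 47.29·0.6093 = 28.82 µg/L.
Second outfall: C = (8986·28.82 + 840.0·1170)/9826 = 126.4 µg/L.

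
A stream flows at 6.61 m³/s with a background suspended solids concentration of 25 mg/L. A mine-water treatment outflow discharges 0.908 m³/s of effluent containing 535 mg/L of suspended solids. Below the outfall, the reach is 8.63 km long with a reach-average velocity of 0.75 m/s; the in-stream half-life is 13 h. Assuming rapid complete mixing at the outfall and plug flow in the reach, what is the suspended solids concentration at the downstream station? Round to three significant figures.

After mixing, C = (6.610·25.00 + 0.9080·535.0) / 7.518 = 651.0/7.518 = 86.60 mg/L.
Travel time t = 8.63·1000 / 0.75 = 11510 s = 3.196 h.
Half-life 13 h → k = ln 2 / 13 = 0.05332 h⁻¹ = 1.280 d⁻¹.
First-order decay: C = 86.60·exp(−k·t) = 86.60·0.8433 = 73.03 mg/L.

73.0 mg/L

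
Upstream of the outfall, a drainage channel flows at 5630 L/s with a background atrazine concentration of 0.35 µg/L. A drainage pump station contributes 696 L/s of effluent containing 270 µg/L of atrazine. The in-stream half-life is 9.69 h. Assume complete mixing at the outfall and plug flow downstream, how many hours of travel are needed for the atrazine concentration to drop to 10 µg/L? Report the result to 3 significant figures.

After mixing, C = (5630·0.3500 + 696.0·270.0) / 6326 = 189900/6326 = 30.02 µg/L.
Half-life 9.69 h → k = ln 2 / 9.69 = 0.07153 h⁻¹ = 1.717 d⁻¹.
30.02·exp(−k·t) = 10 → t = ln(30.02/10)/k = 55320 s = 15.37 h.

15.4 h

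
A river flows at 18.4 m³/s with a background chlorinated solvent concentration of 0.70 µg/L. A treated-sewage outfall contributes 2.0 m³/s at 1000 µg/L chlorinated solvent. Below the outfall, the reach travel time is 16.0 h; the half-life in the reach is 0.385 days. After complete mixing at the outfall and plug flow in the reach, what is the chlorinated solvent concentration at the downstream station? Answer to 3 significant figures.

Mass balance: C = (18.40·0.7000 + 2.000·1000) / 20.40 = 2013/20.40 = 98.67 µg/L.
Half-life 0.385 d → k = ln 2 / 0.385 = 1.800 d⁻¹.
Decay over the reach: 98.67·exp(−kt) = 98.67·0.3011 = 29.71 µg/L.

29.7 µg/L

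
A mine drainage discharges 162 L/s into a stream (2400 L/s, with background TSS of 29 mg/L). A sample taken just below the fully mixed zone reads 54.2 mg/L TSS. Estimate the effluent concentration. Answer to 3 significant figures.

428 mg/L

Mass balance: 2400·29.00 + 162.0·Cₑ = 2562·54.20
→ Cₑ = (2562·54.20 − 2400·29.00) / 162.0 = 427.5 mg/L.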